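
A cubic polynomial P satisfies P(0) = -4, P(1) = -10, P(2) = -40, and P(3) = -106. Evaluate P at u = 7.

-970

Forward differences of the values at u = 0, 1, 2, 3:
  P  : -4  -10  -40  -106
  Δ  : -6  -30  -66
  Δ^2: -24  -36
  Δ^3: -12
The third differences are constant, confirming degree 3.
Interpolating (Newton forward form) and evaluating at u = 7 gives P(7) = -970.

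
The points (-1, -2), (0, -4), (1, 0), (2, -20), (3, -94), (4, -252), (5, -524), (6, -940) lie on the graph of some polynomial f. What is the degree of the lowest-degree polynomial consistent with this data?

3

Forward differences of the values at n = -1, 0, 1, 2, 3, 4, 5, 6:
  f  : -2  -4  0  -20  -94  -252  -524  -940
  Δ  : -2  4  -20  -74  -158  -272  -416
  Δ^2: 6  -24  -54  -84  -114  -144
  Δ^3: -30  -30  -30  -30  -30
  Δ^4: 0  0  0  0
  Δ^5: 0  0  0
  Δ^6: 0  0
  Δ^7: 0
The third differences are constant (-30) and nonzero, while all higher differences vanish, so the minimal degree is 3.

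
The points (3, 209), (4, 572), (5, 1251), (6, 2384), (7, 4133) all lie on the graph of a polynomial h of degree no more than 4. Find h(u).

h(u) = u^4 + 5u^3 + u^2 - 4u - 4

Write h(u) = au^4 + bu^3 + cu^2 + du + e. Substituting each data point gives a linear system:
  81a + 27b + 9c + 3d + e = 209
  256a + 64b + 16c + 4d + e = 572
  625a + 125b + 25c + 5d + e = 1251
  1296a + 216b + 36c + 6d + e = 2384
  2401a + 343b + 49c + 7d + e = 4133
Solving the system yields a = 1, b = 5, c = 1, d = -4, e = -4.
So h(u) = u^4 + 5u^3 + u^2 - 4u - 4.
Check: h(3) = 209. ✓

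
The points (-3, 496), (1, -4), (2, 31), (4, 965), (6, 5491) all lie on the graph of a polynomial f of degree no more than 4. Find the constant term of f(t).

1

Write f(t) = at^4 + bt^3 + ct^2 + dt + e. Substituting each data point gives a linear system:
  81a - 27b + 9c - 3d + e = 496
  a + b + c + d + e = -4
  16a + 8b + 4c + 2d + e = 31
  256a + 64b + 16c + 4d + e = 965
  1296a + 216b + 36c + 6d + e = 5491
Solving the system yields a = 5, b = -4, c = -3, d = -3, e = 1.
So f(t) = 5t^4 - 4t^3 - 3t^2 - 3t + 1.
The constant term is 1.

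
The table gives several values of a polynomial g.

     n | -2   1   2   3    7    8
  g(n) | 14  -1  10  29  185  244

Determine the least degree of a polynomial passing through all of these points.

Divided differences on the nodes -2, 1, 2, 3, 7, 8:
  order 0: 14  -1  10  29  185  244
  order 1: -5  11  19  39  59
  order 2: 4  4  4  4
  order 3: 0  0  0
  order 4: 0  0
  order 5: 0
The order-2 divided differences are all 4 (nonzero) and every higher order vanishes, so the data lies on a polynomial of degree exactly 2.

2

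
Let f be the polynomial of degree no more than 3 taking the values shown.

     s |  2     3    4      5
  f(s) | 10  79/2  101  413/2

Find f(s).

f(s) = 2s^3 - 2s^2 + (3/2)s - 1

Using the Lagrange interpolation formula with nodes 2, 3, 4, 5:
  L_0(s) = (s - 3)(s - 4)(s - 5) / -6
  L_1(s) = (s - 2)(s - 4)(s - 5) / 2
  L_2(s) = (s - 2)(s - 3)(s - 5) / -2
  L_3(s) = (s - 2)(s - 3)(s - 4) / 6
Then f(s) = 10·L_0(s) + 79/2·L_1(s) + 101·L_2(s) + 413/2·L_3(s).
Expanding and collecting terms gives f(s) = 2s³ - 2s² + (3/2)s - 1.
Check: f(4) = 101. ✓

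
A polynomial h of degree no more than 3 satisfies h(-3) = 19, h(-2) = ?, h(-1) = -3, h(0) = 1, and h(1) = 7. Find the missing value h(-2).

The 4 known points determine the degree-3 polynomial uniquely.
Write h(u) = au^3 + bu^2 + cu + d. Substituting each data point gives a linear system:
  -27a + 9b - 3c + d = 19
  -a + b - c + d = -3
  d = 1
  a + b + c + d = 7
Solving the system yields a = -1, b = 1, c = 6, d = 1.
So h(u) = -u³ + u² + 6u + 1.
Then h(-2) = 1.

1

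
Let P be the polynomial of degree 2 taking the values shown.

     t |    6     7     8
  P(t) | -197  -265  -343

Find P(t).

Using the Lagrange interpolation formula with nodes 6, 7, 8:
  L_0(t) = (t - 7)(t - 8) / 2
  L_1(t) = (t - 6)(t - 8) / -1
  L_2(t) = (t - 6)(t - 7) / 2
Then P(t) = -197·L_0(t) - 265·L_1(t) - 343·L_2(t).
Expanding and collecting terms gives P(t) = -5t^2 - 3t + 1.
Check: P(8) = -343. ✓

P(t) = -5t^2 - 3t + 1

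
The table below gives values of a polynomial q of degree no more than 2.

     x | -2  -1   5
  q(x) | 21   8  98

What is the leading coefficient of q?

4

Write q(x) = ax^2 + bx + c. Substituting each data point gives a linear system:
  4a - 2b + c = 21
  a - b + c = 8
  25a + 5b + c = 98
Solving the system yields a = 4, b = -1, c = 3.
So q(x) = 4x² - x + 3.
The leading coefficient is 4.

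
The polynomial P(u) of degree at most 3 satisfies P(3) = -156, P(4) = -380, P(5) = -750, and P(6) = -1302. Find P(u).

P(u) = -6u^3 - u^2 + 5u

Write P(u) = au^3 + bu^2 + cu + d. Substituting each data point gives a linear system:
  27a + 9b + 3c + d = -156
  64a + 16b + 4c + d = -380
  125a + 25b + 5c + d = -750
  216a + 36b + 6c + d = -1302
Solving the system yields a = -6, b = -1, c = 5, d = 0.
So P(u) = -6u^3 - u^2 + 5u.
Check: P(5) = -750. ✓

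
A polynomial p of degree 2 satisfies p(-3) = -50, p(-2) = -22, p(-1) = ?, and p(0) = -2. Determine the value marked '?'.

-6

On equispaced nodes a degree-2 polynomial has vanishing third forward difference, so
  - p(-3) + 3·p(-2) - 3·p(-1) + p(0) = 0.
Substituting the known values and solving for p(-1):
  -3·p(-1) = 18
  p(-1) = -6.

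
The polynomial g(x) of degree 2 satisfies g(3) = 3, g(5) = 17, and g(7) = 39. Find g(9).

Write g(x) = ax^2 + bx + c. Substituting each data point gives a linear system:
  9a + 3b + c = 3
  25a + 5b + c = 17
  49a + 7b + c = 39
Solving the system yields a = 1, b = -1, c = -3.
So g(x) = x^2 - x - 3.
Then g(9) = 69.

69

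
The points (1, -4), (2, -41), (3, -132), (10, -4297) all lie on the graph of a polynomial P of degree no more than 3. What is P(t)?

Using the Lagrange interpolation formula with nodes 1, 2, 3, 10:
  L_0(t) = (t - 2)(t - 3)(t - 10) / -18
  L_1(t) = (t - 1)(t - 3)(t - 10) / 8
  L_2(t) = (t - 1)(t - 2)(t - 10) / -14
  L_3(t) = (t - 1)(t - 2)(t - 3) / 504
Then P(t) = -4·L_0(t) - 41·L_1(t) - 132·L_2(t) - 4297·L_3(t).
Expanding and collecting terms gives P(t) = -4t^3 - 3t^2 + 3.
Check: P(10) = -4297. ✓

P(t) = -4t^3 - 3t^2 + 3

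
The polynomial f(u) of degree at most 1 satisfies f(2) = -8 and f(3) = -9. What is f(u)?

f(u) = -u - 6

Write f(u) = au + b. Substituting each data point gives a linear system:
  2a + b = -8
  3a + b = -9
Solving the system yields a = -1, b = -6.
So f(u) = -u - 6.
Check: f(3) = -9. ✓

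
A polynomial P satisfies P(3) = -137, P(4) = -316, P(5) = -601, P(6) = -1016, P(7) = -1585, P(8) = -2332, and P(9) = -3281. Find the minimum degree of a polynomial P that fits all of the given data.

Forward differences of the values at x = 3, 4, 5, 6, 7, 8, 9:
  P  : -137  -316  -601  -1016  -1585  -2332  -3281
  Δ  : -179  -285  -415  -569  -747  -949
  Δ^2: -106  -130  -154  -178  -202
  Δ^3: -24  -24  -24  -24
  Δ^4: 0  0  0
  Δ^5: 0  0
  Δ^6: 0
The third differences are constant (-24) and nonzero, while all higher differences vanish, so the minimal degree is 3.

3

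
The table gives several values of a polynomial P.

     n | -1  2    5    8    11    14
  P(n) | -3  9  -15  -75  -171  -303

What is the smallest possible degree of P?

Forward differences of the values at n = -1, 2, 5, 8, 11, 14:
  P  : -3  9  -15  -75  -171  -303
  Δ  : 12  -24  -60  -96  -132
  Δ^2: -36  -36  -36  -36
  Δ^3: 0  0  0
  Δ^4: 0  0
  Δ^5: 0
The second differences are constant (-36) and nonzero, while all higher differences vanish, so the minimal degree is 2.

2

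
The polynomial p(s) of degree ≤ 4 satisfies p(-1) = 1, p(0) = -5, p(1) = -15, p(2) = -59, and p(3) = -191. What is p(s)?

Write p(s) = as^4 + bs^3 + cs^2 + ds + e. Substituting each data point gives a linear system:
  a - b + c - d + e = 1
  e = -5
  a + b + c + d + e = -15
  16a + 8b + 4c + 2d + e = -59
  81a + 27b + 9c + 3d + e = -191
Solving the system yields a = -1, b = -3, c = -1, d = -5, e = -5.
So p(s) = -s^4 - 3s^3 - s^2 - 5s - 5.
Check: p(0) = -5. ✓

p(s) = -s^4 - 3s^3 - s^2 - 5s - 5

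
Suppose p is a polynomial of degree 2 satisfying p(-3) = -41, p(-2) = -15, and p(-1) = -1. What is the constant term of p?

1

Write p(u) = au^2 + bu + c. Substituting each data point gives a linear system:
  9a - 3b + c = -41
  4a - 2b + c = -15
  a - b + c = -1
Solving the system yields a = -6, b = -4, c = 1.
So p(u) = -6u² - 4u + 1.
The constant term is 1.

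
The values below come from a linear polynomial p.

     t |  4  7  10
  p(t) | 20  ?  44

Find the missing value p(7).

32

On equispaced nodes a degree-1 polynomial has vanishing second forward difference, so
  p(4) - 2·p(7) + p(10) = 0.
Substituting the known values and solving for p(7):
  -2·p(7) = -64
  p(7) = 32.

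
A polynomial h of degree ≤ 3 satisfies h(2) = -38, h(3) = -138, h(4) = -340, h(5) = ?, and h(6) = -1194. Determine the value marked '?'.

The 4 known points determine the degree-3 polynomial uniquely.
Write h(t) = at^3 + bt^2 + ct + d. Substituting each data point gives a linear system:
  8a + 4b + 2c + d = -38
  27a + 9b + 3c + d = -138
  64a + 16b + 4c + d = -340
  216a + 36b + 6c + d = -1194
Solving the system yields a = -6, b = 3, c = -1, d = 0.
So h(t) = -6t^3 + 3t^2 - t.
Then h(5) = -680.

-680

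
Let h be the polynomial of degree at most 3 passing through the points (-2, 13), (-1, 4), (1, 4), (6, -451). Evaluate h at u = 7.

-716

Write h(u) = au^3 + bu^2 + cu + d. Substituting each data point gives a linear system:
  -8a + 4b - 2c + d = 13
  -a + b - c + d = 4
  a + b + c + d = 4
  216a + 36b + 6c + d = -451
Solving the system yields a = -2, b = -1, c = 2, d = 5.
So h(u) = -2u^3 - u^2 + 2u + 5.
Then h(7) = -716.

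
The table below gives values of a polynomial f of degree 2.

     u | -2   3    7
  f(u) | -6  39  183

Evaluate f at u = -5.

Write f(u) = au^2 + bu + c. Substituting each data point gives a linear system:
  4a - 2b + c = -6
  9a + 3b + c = 39
  49a + 7b + c = 183
Solving the system yields a = 3, b = 6, c = -6.
So f(u) = 3u^2 + 6u - 6.
Then f(-5) = 39.

39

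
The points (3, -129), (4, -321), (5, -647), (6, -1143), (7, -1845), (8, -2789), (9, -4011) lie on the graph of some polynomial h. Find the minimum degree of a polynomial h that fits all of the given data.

Forward differences of the values at t = 3, 4, 5, 6, 7, 8, 9:
  h  : -129  -321  -647  -1143  -1845  -2789  -4011
  Δ  : -192  -326  -496  -702  -944  -1222
  Δ^2: -134  -170  -206  -242  -278
  Δ^3: -36  -36  -36  -36
  Δ^4: 0  0  0
  Δ^5: 0  0
  Δ^6: 0
The third differences are constant (-36) and nonzero, while all higher differences vanish, so the minimal degree is 3.

3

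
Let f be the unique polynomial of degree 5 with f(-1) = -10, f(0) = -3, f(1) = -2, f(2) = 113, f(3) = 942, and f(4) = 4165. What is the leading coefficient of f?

Write f(x) = ax^5 + bx^4 + cx^3 + dx^2 + ex + k. Substituting each data point gives a linear system:
  -a + b - c + d - e + k = -10
  k = -3
  a + b + c + d + e + k = -2
  32a + 16b + 8c + 4d + 2e + k = 113
  243a + 81b + 27c + 9d + 3e + k = 942
  1024a + 256b + 64c + 16d + 4e + k = 4165
Solving the system yields a = 5, b = -5, c = 5, d = 2, e = -6, k = -3.
So f(x) = 5x^5 - 5x^4 + 5x^3 + 2x^2 - 6x - 3.
The leading coefficient is 5.

5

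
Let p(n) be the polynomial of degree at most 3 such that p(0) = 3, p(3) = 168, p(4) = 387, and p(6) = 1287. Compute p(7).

2040

Write p(n) = an^3 + bn^2 + cn + d. Substituting each data point gives a linear system:
  d = 3
  27a + 9b + 3c + d = 168
  64a + 16b + 4c + d = 387
  216a + 36b + 6c + d = 1287
Solving the system yields a = 6, b = -1, c = 4, d = 3.
So p(n) = 6n³ - n² + 4n + 3.
Then p(7) = 2040.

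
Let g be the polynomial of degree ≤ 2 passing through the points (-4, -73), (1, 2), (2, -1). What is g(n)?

g(n) = -3n^2 + 6n - 1

Using the Lagrange interpolation formula with nodes -4, 1, 2:
  L_0(n) = (n - 1)(n - 2) / 30
  L_1(n) = (n + 4)(n - 2) / -5
  L_2(n) = (n + 4)(n - 1) / 6
Then g(n) = -73·L_0(n) + 2·L_1(n) - 1·L_2(n).
Expanding and collecting terms gives g(n) = -3n^2 + 6n - 1.
Check: g(1) = 2. ✓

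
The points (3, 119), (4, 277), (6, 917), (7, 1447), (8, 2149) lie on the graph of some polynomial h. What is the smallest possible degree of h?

Divided differences on the nodes 3, 4, 6, 7, 8:
  order 0: 119  277  917  1447  2149
  order 1: 158  320  530  702
  order 2: 54  70  86
  order 3: 4  4
  order 4: 0
The order-3 divided differences are all 4 (nonzero) and every higher order vanishes, so the data lies on a polynomial of degree exactly 3.

3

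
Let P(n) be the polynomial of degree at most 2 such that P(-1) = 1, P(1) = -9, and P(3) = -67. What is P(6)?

Forward differences of the values at n = -1, 1, 3:
  P  : 1  -9  -67
  Δ  : -10  -58
  Δ^2: -48
The second differences are constant, confirming degree 2.
Interpolating (Newton forward form) and evaluating at n = 6 gives P(6) = -244.

-244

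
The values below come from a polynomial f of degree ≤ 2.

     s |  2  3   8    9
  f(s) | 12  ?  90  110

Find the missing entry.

The 3 known points determine the degree-2 polynomial uniquely.
Write f(s) = as^2 + bs + c. Substituting each data point gives a linear system:
  4a + 2b + c = 12
  64a + 8b + c = 90
  81a + 9b + c = 110
Solving the system yields a = 1, b = 3, c = 2.
So f(s) = s² + 3s + 2.
Then f(3) = 20.

20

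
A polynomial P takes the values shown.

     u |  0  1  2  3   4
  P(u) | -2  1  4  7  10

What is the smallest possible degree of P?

Forward differences of the values at u = 0, 1, 2, 3, 4:
  P  : -2  1  4  7  10
  Δ  : 3  3  3  3
  Δ^2: 0  0  0
  Δ^3: 0  0
  Δ^4: 0
The first differences are constant (3) and nonzero, while all higher differences vanish, so the minimal degree is 1.

1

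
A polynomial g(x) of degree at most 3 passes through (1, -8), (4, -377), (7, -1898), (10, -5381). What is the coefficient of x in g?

Write g(x) = ax^3 + bx^2 + cx + d. Substituting each data point gives a linear system:
  a + b + c + d = -8
  64a + 16b + 4c + d = -377
  343a + 49b + 7c + d = -1898
  1000a + 100b + 10c + d = -5381
Solving the system yields a = -5, b = -4, c = 2, d = -1.
So g(x) = -5x^3 - 4x^2 + 2x - 1.
The coefficient of x is 2.

2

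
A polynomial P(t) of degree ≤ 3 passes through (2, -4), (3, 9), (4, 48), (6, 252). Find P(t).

Using the Lagrange interpolation formula with nodes 2, 3, 4, 6:
  L_0(t) = (t - 3)(t - 4)(t - 6) / -8
  L_1(t) = (t - 2)(t - 4)(t - 6) / 3
  L_2(t) = (t - 2)(t - 3)(t - 6) / -4
  L_3(t) = (t - 2)(t - 3)(t - 4) / 24
Then P(t) = -4·L_0(t) + 9·L_1(t) + 48·L_2(t) + 252·L_3(t).
Expanding and collecting terms gives P(t) = 2t^3 - 5t^2.
Check: P(6) = 252. ✓

P(t) = 2t^3 - 5t^2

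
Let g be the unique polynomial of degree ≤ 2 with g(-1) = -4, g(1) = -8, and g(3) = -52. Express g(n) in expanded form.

g(n) = -5n^2 - 2n - 1

Write g(n) = an^2 + bn + c. Substituting each data point gives a linear system:
  a - b + c = -4
  a + b + c = -8
  9a + 3b + c = -52
Solving the system yields a = -5, b = -2, c = -1.
So g(n) = -5n^2 - 2n - 1.
Check: g(-1) = -4. ✓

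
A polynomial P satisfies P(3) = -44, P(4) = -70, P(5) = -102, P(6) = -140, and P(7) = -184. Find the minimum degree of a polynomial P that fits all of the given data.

Forward differences of the values at t = 3, 4, 5, 6, 7:
  P  : -44  -70  -102  -140  -184
  Δ  : -26  -32  -38  -44
  Δ^2: -6  -6  -6
  Δ^3: 0  0
  Δ^4: 0
The second differences are constant (-6) and nonzero, while all higher differences vanish, so the minimal degree is 2.

2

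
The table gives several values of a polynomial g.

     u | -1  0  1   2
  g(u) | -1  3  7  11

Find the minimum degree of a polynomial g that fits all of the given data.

1

Forward differences of the values at u = -1, 0, 1, 2:
  g  : -1  3  7  11
  Δ  : 4  4  4
  Δ^2: 0  0
  Δ^3: 0
The first differences are constant (4) and nonzero, while all higher differences vanish, so the minimal degree is 1.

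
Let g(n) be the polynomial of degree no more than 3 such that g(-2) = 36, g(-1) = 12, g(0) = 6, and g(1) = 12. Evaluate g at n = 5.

Write g(n) = an^3 + bn^2 + cn + d. Substituting each data point gives a linear system:
  -8a + 4b - 2c + d = 36
  -a + b - c + d = 12
  d = 6
  a + b + c + d = 12
Solving the system yields a = -1, b = 6, c = 1, d = 6.
So g(n) = -n^3 + 6n^2 + n + 6.
Then g(5) = 36.

36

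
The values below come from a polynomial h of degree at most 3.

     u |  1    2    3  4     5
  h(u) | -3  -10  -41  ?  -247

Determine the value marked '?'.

The 4 known points determine the degree-3 polynomial uniquely.
Write h(u) = au^3 + bu^2 + cu + d. Substituting each data point gives a linear system:
  a + b + c + d = -3
  8a + 4b + 2c + d = -10
  27a + 9b + 3c + d = -41
  125a + 25b + 5c + d = -247
Solving the system yields a = -3, b = 6, c = -4, d = -2.
So h(u) = -3u^3 + 6u^2 - 4u - 2.
Then h(4) = -114.

-114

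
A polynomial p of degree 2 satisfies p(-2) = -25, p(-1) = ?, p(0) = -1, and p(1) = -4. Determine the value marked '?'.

On equispaced nodes a degree-2 polynomial has vanishing third forward difference, so
  - p(-2) + 3·p(-1) - 3·p(0) + p(1) = 0.
Substituting the known values and solving for p(-1):
  3·p(-1) = -24
  p(-1) = -8.

-8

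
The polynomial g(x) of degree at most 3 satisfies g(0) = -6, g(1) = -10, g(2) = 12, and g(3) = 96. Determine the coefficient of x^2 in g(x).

-5

Write g(x) = ax^3 + bx^2 + cx + d. Substituting each data point gives a linear system:
  d = -6
  a + b + c + d = -10
  8a + 4b + 2c + d = 12
  27a + 9b + 3c + d = 96
Solving the system yields a = 6, b = -5, c = -5, d = -6.
So g(x) = 6x^3 - 5x^2 - 5x - 6.
The coefficient of x^2 is -5.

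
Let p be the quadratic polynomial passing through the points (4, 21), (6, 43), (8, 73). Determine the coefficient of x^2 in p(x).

1

Write p(x) = ax^2 + bx + c. Substituting each data point gives a linear system:
  16a + 4b + c = 21
  36a + 6b + c = 43
  64a + 8b + c = 73
Solving the system yields a = 1, b = 1, c = 1.
So p(x) = x^2 + x + 1.
The leading coefficient is 1.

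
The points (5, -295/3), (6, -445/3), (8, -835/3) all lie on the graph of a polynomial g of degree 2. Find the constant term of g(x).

Write g(x) = ax^2 + bx + c. Substituting each data point gives a linear system:
  25a + 5b + c = -295/3
  36a + 6b + c = -445/3
  64a + 8b + c = -835/3
Solving the system yields a = -5, b = 5, c = 5/3.
So g(x) = -5x² + 5x + 5/3.
The constant term is 5/3.

5/3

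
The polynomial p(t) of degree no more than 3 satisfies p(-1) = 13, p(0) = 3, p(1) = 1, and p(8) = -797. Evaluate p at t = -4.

Using the Lagrange interpolation formula with nodes -1, 0, 1, 8:
  L_0(t) = t(t - 1)(t - 8) / -18
  L_1(t) = (t + 1)(t - 1)(t - 8) / 8
  L_2(t) = (t + 1)t(t - 8) / -14
  L_3(t) = (t + 1)t(t - 1) / 504
Then p(t) = 13·L_0(t) + 3·L_1(t) + 1·L_2(t) - 797·L_3(t).
Expanding and collecting terms gives p(t) = -2t^3 + 4t^2 - 4t + 3.
Evaluating at t = -4: p(-4) = 211.

211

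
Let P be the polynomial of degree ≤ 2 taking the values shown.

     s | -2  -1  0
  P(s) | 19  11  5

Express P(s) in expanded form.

Using the Lagrange interpolation formula with nodes -2, -1, 0:
  L_0(s) = (s + 1)s / 2
  L_1(s) = (s + 2)s / -1
  L_2(s) = (s + 2)(s + 1) / 2
Then P(s) = 19·L_0(s) + 11·L_1(s) + 5·L_2(s).
Expanding and collecting terms gives P(s) = s^2 - 5s + 5.
Check: P(-1) = 11. ✓

P(s) = s^2 - 5s + 5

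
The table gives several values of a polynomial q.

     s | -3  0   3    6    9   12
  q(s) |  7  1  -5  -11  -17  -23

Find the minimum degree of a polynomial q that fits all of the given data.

Forward differences of the values at s = -3, 0, 3, 6, 9, 12:
  q  : 7  1  -5  -11  -17  -23
  Δ  : -6  -6  -6  -6  -6
  Δ^2: 0  0  0  0
  Δ^3: 0  0  0
  Δ^4: 0  0
  Δ^5: 0
The first differences are constant (-6) and nonzero, while all higher differences vanish, so the minimal degree is 1.

1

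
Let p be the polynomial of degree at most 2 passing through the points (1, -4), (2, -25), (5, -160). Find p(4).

-103

Using the Lagrange interpolation formula with nodes 1, 2, 5:
  L_0(u) = (u - 2)(u - 5) / 4
  L_1(u) = (u - 1)(u - 5) / -3
  L_2(u) = (u - 1)(u - 2) / 12
Then p(u) = -4·L_0(u) - 25·L_1(u) - 160·L_2(u).
Expanding and collecting terms gives p(u) = -6u² - 3u + 5.
Evaluating at u = 4: p(4) = -103.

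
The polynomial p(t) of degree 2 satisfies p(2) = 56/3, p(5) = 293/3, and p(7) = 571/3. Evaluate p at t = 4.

190/3

Write p(t) = at^2 + bt + c. Substituting each data point gives a linear system:
  4a + 2b + c = 56/3
  25a + 5b + c = 293/3
  49a + 7b + c = 571/3
Solving the system yields a = 4, b = -5/3, c = 6.
So p(t) = 4t^2 - (5/3)t + 6.
Then p(4) = 190/3.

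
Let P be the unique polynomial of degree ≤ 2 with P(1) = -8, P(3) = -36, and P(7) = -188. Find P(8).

Using the Lagrange interpolation formula with nodes 1, 3, 7:
  L_0(x) = (x - 3)(x - 7) / 12
  L_1(x) = (x - 1)(x - 7) / -8
  L_2(x) = (x - 1)(x - 3) / 24
Then P(x) = -8·L_0(x) - 36·L_1(x) - 188·L_2(x).
Expanding and collecting terms gives P(x) = -4x^2 + 2x - 6.
Evaluating at x = 8: P(8) = -246.

-246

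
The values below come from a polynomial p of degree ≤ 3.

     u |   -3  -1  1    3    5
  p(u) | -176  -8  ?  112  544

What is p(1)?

On equispaced nodes a degree-3 polynomial has vanishing fourth forward difference, so
  p(-3) - 4·p(-1) + 6·p(1) - 4·p(3) + p(5) = 0.
Substituting the known values and solving for p(1):
  6·p(1) = 48
  p(1) = 8.

8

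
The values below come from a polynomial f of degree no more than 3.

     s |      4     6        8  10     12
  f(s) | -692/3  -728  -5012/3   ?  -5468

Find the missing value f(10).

The 4 known points determine the degree-3 polynomial uniquely.
Write f(s) = as^3 + bs^2 + cs + d. Substituting each data point gives a linear system:
  64a + 16b + 4c + d = -692/3
  216a + 36b + 6c + d = -728
  512a + 64b + 8c + d = -5012/3
  1728a + 144b + 12c + d = -5468
Solving the system yields a = -3, b = -5/3, c = -4, d = 4.
So f(s) = -3s³ - (5/3)s² - 4s + 4.
Then f(10) = -9608/3.

-9608/3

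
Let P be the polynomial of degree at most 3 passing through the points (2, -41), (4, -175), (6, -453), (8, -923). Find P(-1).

-5

Forward differences of the values at s = 2, 4, 6, 8:
  P  : -41  -175  -453  -923
  Δ  : -134  -278  -470
  Δ^2: -144  -192
  Δ^3: -48
The third differences are constant, confirming degree 3.
Interpolating (Newton forward form) and evaluating at s = -1 gives P(-1) = -5.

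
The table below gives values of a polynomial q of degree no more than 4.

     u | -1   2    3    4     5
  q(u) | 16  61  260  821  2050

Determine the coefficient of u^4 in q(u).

4

Write q(u) = au^4 + bu^3 + cu^2 + du + e. Substituting each data point gives a linear system:
  a - b + c - d + e = 16
  16a + 8b + 4c + 2d + e = 61
  81a + 27b + 9c + 3d + e = 260
  256a + 64b + 16c + 4d + e = 821
  625a + 125b + 25c + 5d + e = 2050
Solving the system yields a = 4, b = -5, c = 6, d = 4, e = 5.
So q(u) = 4u^4 - 5u^3 + 6u^2 + 4u + 5.
The leading coefficient is 4.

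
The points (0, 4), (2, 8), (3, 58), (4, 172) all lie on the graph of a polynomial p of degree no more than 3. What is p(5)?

374

Write p(s) = as^3 + bs^2 + cs + d. Substituting each data point gives a linear system:
  d = 4
  8a + 4b + 2c + d = 8
  27a + 9b + 3c + d = 58
  64a + 16b + 4c + d = 172
Solving the system yields a = 4, b = -4, c = -6, d = 4.
So p(s) = 4s^3 - 4s^2 - 6s + 4.
Then p(5) = 374.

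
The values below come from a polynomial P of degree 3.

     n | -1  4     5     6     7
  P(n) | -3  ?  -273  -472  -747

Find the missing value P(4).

-138

The 4 known points determine the degree-3 polynomial uniquely.
Write P(n) = an^3 + bn^2 + cn + d. Substituting each data point gives a linear system:
  -a + b - c + d = -3
  125a + 25b + 5c + d = -273
  216a + 36b + 6c + d = -472
  343a + 49b + 7c + d = -747
Solving the system yields a = -2, b = -2, c = 5, d = 2.
So P(n) = -2n^3 - 2n^2 + 5n + 2.
Then P(4) = -138.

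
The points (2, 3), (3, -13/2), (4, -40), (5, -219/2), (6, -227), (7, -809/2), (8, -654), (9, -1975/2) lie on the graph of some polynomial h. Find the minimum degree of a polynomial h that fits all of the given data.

3

Forward differences of the values at u = 2, 3, 4, 5, 6, 7, 8, 9:
  h  : 3  -13/2  -40  -219/2  -227  -809/2  -654  -1975/2
  Δ  : -19/2  -67/2  -139/2  -235/2  -355/2  -499/2  -667/2
  Δ^2: -24  -36  -48  -60  -72  -84
  Δ^3: -12  -12  -12  -12  -12
  Δ^4: 0  0  0  0
  Δ^5: 0  0  0
  Δ^6: 0  0
  Δ^7: 0
The third differences are constant (-12) and nonzero, while all higher differences vanish, so the minimal degree is 3.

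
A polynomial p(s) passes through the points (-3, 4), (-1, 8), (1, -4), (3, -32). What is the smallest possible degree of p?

Forward differences of the values at s = -3, -1, 1, 3:
  p  : 4  8  -4  -32
  Δ  : 4  -12  -28
  Δ^2: -16  -16
  Δ^3: 0
The second differences are constant (-16) and nonzero, while all higher differences vanish, so the minimal degree is 2.

2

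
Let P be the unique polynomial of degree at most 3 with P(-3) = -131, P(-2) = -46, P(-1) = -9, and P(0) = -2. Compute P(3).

Using the Lagrange interpolation formula with nodes -3, -2, -1, 0:
  L_0(s) = (s + 2)(s + 1)s / -6
  L_1(s) = (s + 3)(s + 1)s / 2
  L_2(s) = (s + 3)(s + 2)s / -2
  L_3(s) = (s + 3)(s + 2)(s + 1) / 6
Then P(s) = -131·L_0(s) - 46·L_1(s) - 9·L_2(s) - 2·L_3(s).
Expanding and collecting terms gives P(s) = 3s³ - 6s² - 2s - 2.
Evaluating at s = 3: P(3) = 19.

19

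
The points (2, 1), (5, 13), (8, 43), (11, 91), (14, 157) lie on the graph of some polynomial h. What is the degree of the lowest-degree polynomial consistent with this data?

2

Forward differences of the values at x = 2, 5, 8, 11, 14:
  h  : 1  13  43  91  157
  Δ  : 12  30  48  66
  Δ^2: 18  18  18
  Δ^3: 0  0
  Δ^4: 0
The second differences are constant (18) and nonzero, while all higher differences vanish, so the minimal degree is 2.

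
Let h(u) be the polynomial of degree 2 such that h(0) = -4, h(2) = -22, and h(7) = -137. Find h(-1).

Using the Lagrange interpolation formula with nodes 0, 2, 7:
  L_0(u) = (u - 2)(u - 7) / 14
  L_1(u) = u(u - 7) / -10
  L_2(u) = u(u - 2) / 35
Then h(u) = -4·L_0(u) - 22·L_1(u) - 137·L_2(u).
Expanding and collecting terms gives h(u) = -2u^2 - 5u - 4.
Evaluating at u = -1: h(-1) = -1.

-1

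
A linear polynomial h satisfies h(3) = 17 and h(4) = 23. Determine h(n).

h(n) = 6n - 1

Write h(n) = an + b. Substituting each data point gives a linear system:
  3a + b = 17
  4a + b = 23
Solving the system yields a = 6, b = -1.
So h(n) = 6n - 1.
Check: h(4) = 23. ✓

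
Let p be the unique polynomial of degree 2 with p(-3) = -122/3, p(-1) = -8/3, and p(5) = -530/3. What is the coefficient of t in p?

-5

Write p(t) = at^2 + bt + c. Substituting each data point gives a linear system:
  9a - 3b + c = -122/3
  a - b + c = -8/3
  25a + 5b + c = -530/3
Solving the system yields a = -6, b = -5, c = -5/3.
So p(t) = -6t^2 - 5t - 5/3.
The coefficient of t is -5.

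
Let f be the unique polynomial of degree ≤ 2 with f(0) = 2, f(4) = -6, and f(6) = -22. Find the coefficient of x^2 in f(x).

Write f(x) = ax^2 + bx + c. Substituting each data point gives a linear system:
  c = 2
  16a + 4b + c = -6
  36a + 6b + c = -22
Solving the system yields a = -1, b = 2, c = 2.
So f(x) = -x^2 + 2x + 2.
The leading coefficient is -1.

-1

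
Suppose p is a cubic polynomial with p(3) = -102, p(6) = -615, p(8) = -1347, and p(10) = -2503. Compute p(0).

Using the Lagrange interpolation formula with nodes 3, 6, 8, 10:
  L_0(t) = (t - 6)(t - 8)(t - 10) / -105
  L_1(t) = (t - 3)(t - 8)(t - 10) / 24
  L_2(t) = (t - 3)(t - 6)(t - 10) / -20
  L_3(t) = (t - 3)(t - 6)(t - 8) / 56
Then p(t) = -102·L_0(t) - 615·L_1(t) - 1347·L_2(t) - 2503·L_3(t).
Expanding and collecting terms gives p(t) = -2t^3 - 5t^2 - 3.
Evaluating at t = 0: p(0) = -3.

-3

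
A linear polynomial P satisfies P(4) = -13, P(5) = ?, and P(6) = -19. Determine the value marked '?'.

On equispaced nodes a degree-1 polynomial has vanishing second forward difference, so
  P(4) - 2·P(5) + P(6) = 0.
Substituting the known values and solving for P(5):
  -2·P(5) = 32
  P(5) = -16.

-16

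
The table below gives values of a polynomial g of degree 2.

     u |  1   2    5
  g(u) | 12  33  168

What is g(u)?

Write g(u) = au^2 + bu + c. Substituting each data point gives a linear system:
  a + b + c = 12
  4a + 2b + c = 33
  25a + 5b + c = 168
Solving the system yields a = 6, b = 3, c = 3.
So g(u) = 6u^2 + 3u + 3.
Check: g(5) = 168. ✓

g(u) = 6u^2 + 3u + 3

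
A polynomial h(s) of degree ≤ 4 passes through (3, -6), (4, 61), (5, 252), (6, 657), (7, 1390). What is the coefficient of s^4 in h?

1

Write h(s) = as^4 + bs^3 + cs^2 + ds + e. Substituting each data point gives a linear system:
  81a + 27b + 9c + 3d + e = -6
  256a + 64b + 16c + 4d + e = 61
  625a + 125b + 25c + 5d + e = 252
  1296a + 216b + 36c + 6d + e = 657
  2401a + 343b + 49c + 7d + e = 1390
Solving the system yields a = 1, b = -3, c = 1, d = -4, e = -3.
So h(s) = s⁴ - 3s³ + s² - 4s - 3.
The leading coefficient is 1.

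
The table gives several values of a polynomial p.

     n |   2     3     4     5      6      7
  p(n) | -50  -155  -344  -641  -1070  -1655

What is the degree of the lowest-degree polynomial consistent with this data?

Forward differences of the values at n = 2, 3, 4, 5, 6, 7:
  p  : -50  -155  -344  -641  -1070  -1655
  Δ  : -105  -189  -297  -429  -585
  Δ^2: -84  -108  -132  -156
  Δ^3: -24  -24  -24
  Δ^4: 0  0
  Δ^5: 0
The third differences are constant (-24) and nonzero, while all higher differences vanish, so the minimal degree is 3.

3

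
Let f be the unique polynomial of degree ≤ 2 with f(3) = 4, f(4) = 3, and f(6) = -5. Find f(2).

Using the Lagrange interpolation formula with nodes 3, 4, 6:
  L_0(u) = (u - 4)(u - 6) / 3
  L_1(u) = (u - 3)(u - 6) / -2
  L_2(u) = (u - 3)(u - 4) / 6
Then f(u) = 4·L_0(u) + 3·L_1(u) - 5·L_2(u).
Expanding and collecting terms gives f(u) = -u^2 + 6u - 5.
Evaluating at u = 2: f(2) = 3.

3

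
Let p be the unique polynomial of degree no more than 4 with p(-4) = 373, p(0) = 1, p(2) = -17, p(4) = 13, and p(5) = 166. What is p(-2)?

19

Write p(s) = as^4 + bs^3 + cs^2 + ds + e. Substituting each data point gives a linear system:
  256a - 64b + 16c - 4d + e = 373
  e = 1
  16a + 8b + 4c + 2d + e = -17
  256a + 64b + 16c + 4d + e = 13
  625a + 125b + 25c + 5d + e = 166
Solving the system yields a = 1, b = -3, c = -4, d = 3, e = 1.
So p(s) = s⁴ - 3s³ - 4s² + 3s + 1.
Then p(-2) = 19.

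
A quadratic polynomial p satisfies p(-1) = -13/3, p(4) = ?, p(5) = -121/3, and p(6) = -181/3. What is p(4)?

-73/3

The 3 known points determine the degree-2 polynomial uniquely.
Write p(n) = an^2 + bn + c. Substituting each data point gives a linear system:
  a - b + c = -13/3
  25a + 5b + c = -121/3
  36a + 6b + c = -181/3
Solving the system yields a = -2, b = 2, c = -1/3.
So p(n) = -2n^2 + 2n - 1/3.
Then p(4) = -73/3.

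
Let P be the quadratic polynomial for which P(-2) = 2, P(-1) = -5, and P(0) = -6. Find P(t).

P(t) = 3t^2 + 2t - 6

Write P(t) = at^2 + bt + c. Substituting each data point gives a linear system:
  4a - 2b + c = 2
  a - b + c = -5
  c = -6
Solving the system yields a = 3, b = 2, c = -6.
So P(t) = 3t² + 2t - 6.
Check: P(-2) = 2. ✓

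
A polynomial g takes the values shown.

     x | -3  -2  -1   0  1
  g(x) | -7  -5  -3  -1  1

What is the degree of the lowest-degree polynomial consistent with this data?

Forward differences of the values at x = -3, -2, -1, 0, 1:
  g  : -7  -5  -3  -1  1
  Δ  : 2  2  2  2
  Δ^2: 0  0  0
  Δ^3: 0  0
  Δ^4: 0
The first differences are constant (2) and nonzero, while all higher differences vanish, so the minimal degree is 1.

1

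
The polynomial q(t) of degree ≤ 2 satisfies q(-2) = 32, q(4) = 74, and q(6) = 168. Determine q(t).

q(t) = 5t^2 - 3t + 6

Using the Lagrange interpolation formula with nodes -2, 4, 6:
  L_0(t) = (t - 4)(t - 6) / 48
  L_1(t) = (t + 2)(t - 6) / -12
  L_2(t) = (t + 2)(t - 4) / 16
Then q(t) = 32·L_0(t) + 74·L_1(t) + 168·L_2(t).
Expanding and collecting terms gives q(t) = 5t^2 - 3t + 6.
Check: q(-2) = 32. ✓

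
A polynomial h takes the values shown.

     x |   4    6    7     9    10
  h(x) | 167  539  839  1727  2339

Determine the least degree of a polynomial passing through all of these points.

3

Divided differences on the nodes 4, 6, 7, 9, 10:
  order 0: 167  539  839  1727  2339
  order 1: 186  300  444  612
  order 2: 38  48  56
  order 3: 2  2
  order 4: 0
The order-3 divided differences are all 2 (nonzero) and every higher order vanishes, so the data lies on a polynomial of degree exactly 3.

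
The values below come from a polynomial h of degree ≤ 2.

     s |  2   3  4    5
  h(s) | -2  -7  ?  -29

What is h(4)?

On equispaced nodes a degree-2 polynomial has vanishing third forward difference, so
  - h(2) + 3·h(3) - 3·h(4) + h(5) = 0.
Substituting the known values and solving for h(4):
  -3·h(4) = 48
  h(4) = -16.

-16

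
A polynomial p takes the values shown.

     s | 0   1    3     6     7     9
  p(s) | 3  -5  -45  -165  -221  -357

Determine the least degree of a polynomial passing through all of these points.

2

Divided differences on the nodes 0, 1, 3, 6, 7, 9:
  order 0: 3  -5  -45  -165  -221  -357
  order 1: -8  -20  -40  -56  -68
  order 2: -4  -4  -4  -4
  order 3: 0  0  0
  order 4: 0  0
  order 5: 0
The order-2 divided differences are all -4 (nonzero) and every higher order vanishes, so the data lies on a polynomial of degree exactly 2.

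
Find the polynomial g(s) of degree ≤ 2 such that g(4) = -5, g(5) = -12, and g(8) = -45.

g(s) = -s^2 + 2s + 3

Using the Lagrange interpolation formula with nodes 4, 5, 8:
  L_0(s) = (s - 5)(s - 8) / 4
  L_1(s) = (s - 4)(s - 8) / -3
  L_2(s) = (s - 4)(s - 5) / 12
Then g(s) = -5·L_0(s) - 12·L_1(s) - 45·L_2(s).
Expanding and collecting terms gives g(s) = -s² + 2s + 3.
Check: g(5) = -12. ✓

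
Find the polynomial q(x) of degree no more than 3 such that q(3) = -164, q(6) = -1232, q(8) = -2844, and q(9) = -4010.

Write q(x) = ax^3 + bx^2 + cx + d. Substituting each data point gives a linear system:
  27a + 9b + 3c + d = -164
  216a + 36b + 6c + d = -1232
  512a + 64b + 8c + d = -2844
  729a + 81b + 9c + d = -4010
Solving the system yields a = -5, b = -5, c = 4, d = 4.
So q(x) = -5x³ - 5x² + 4x + 4.
Check: q(3) = -164. ✓

q(x) = -5x^3 - 5x^2 + 4x + 4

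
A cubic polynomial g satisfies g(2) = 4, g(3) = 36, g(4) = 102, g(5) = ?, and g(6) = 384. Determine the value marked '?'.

On equispaced nodes a degree-3 polynomial has vanishing fourth forward difference, so
  g(2) - 4·g(3) + 6·g(4) - 4·g(5) + g(6) = 0.
Substituting the known values and solving for g(5):
  -4·g(5) = -856
  g(5) = 214.

214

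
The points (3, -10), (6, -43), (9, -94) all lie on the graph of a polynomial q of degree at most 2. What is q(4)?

-19

Forward differences of the values at s = 3, 6, 9:
  q  : -10  -43  -94
  Δ  : -33  -51
  Δ^2: -18
The second differences are constant, confirming degree 2.
Interpolating (Newton forward form) and evaluating at s = 4 gives q(4) = -19.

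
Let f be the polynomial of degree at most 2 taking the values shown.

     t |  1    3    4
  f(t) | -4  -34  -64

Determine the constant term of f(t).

-4

Write f(t) = at^2 + bt + c. Substituting each data point gives a linear system:
  a + b + c = -4
  9a + 3b + c = -34
  16a + 4b + c = -64
Solving the system yields a = -5, b = 5, c = -4.
So f(t) = -5t² + 5t - 4.
The constant term is -4.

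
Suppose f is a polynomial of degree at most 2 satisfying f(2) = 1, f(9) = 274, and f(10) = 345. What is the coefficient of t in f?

-5

Write f(t) = at^2 + bt + c. Substituting each data point gives a linear system:
  4a + 2b + c = 1
  81a + 9b + c = 274
  100a + 10b + c = 345
Solving the system yields a = 4, b = -5, c = -5.
So f(t) = 4t^2 - 5t - 5.
The coefficient of t is -5.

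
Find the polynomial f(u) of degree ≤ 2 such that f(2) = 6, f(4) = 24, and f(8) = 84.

Using the Lagrange interpolation formula with nodes 2, 4, 8:
  L_0(u) = (u - 4)(u - 8) / 12
  L_1(u) = (u - 2)(u - 8) / -8
  L_2(u) = (u - 2)(u - 4) / 24
Then f(u) = 6·L_0(u) + 24·L_1(u) + 84·L_2(u).
Expanding and collecting terms gives f(u) = u² + 3u - 4.
Check: f(8) = 84. ✓

f(u) = u^2 + 3u - 4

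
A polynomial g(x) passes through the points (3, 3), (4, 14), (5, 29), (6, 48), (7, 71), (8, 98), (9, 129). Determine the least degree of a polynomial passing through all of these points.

Forward differences of the values at x = 3, 4, 5, 6, 7, 8, 9:
  g  : 3  14  29  48  71  98  129
  Δ  : 11  15  19  23  27  31
  Δ^2: 4  4  4  4  4
  Δ^3: 0  0  0  0
  Δ^4: 0  0  0
  Δ^5: 0  0
  Δ^6: 0
The second differences are constant (4) and nonzero, while all higher differences vanish, so the minimal degree is 2.

2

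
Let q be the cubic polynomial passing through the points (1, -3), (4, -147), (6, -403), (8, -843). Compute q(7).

Write q(n) = an^3 + bn^2 + cn + d. Substituting each data point gives a linear system:
  a + b + c + d = -3
  64a + 16b + 4c + d = -147
  216a + 36b + 6c + d = -403
  512a + 64b + 8c + d = -843
Solving the system yields a = -1, b = -5, c = -2, d = 5.
So q(n) = -n^3 - 5n^2 - 2n + 5.
Then q(7) = -597.

-597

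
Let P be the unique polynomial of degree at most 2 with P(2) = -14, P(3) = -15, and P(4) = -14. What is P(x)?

P(x) = x^2 - 6x - 6

Using the Lagrange interpolation formula with nodes 2, 3, 4:
  L_0(x) = (x - 3)(x - 4) / 2
  L_1(x) = (x - 2)(x - 4) / -1
  L_2(x) = (x - 2)(x - 3) / 2
Then P(x) = -14·L_0(x) - 15·L_1(x) - 14·L_2(x).
Expanding and collecting terms gives P(x) = x^2 - 6x - 6.
Check: P(4) = -14. ✓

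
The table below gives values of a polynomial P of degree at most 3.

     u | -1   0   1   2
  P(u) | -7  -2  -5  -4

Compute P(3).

Forward differences of the values at u = -1, 0, 1, 2:
  P  : -7  -2  -5  -4
  Δ  : 5  -3  1
  Δ^2: -8  4
  Δ^3: 12
The third differences are constant, confirming degree 3.
Interpolating (Newton forward form) and evaluating at u = 3 gives P(3) = 13.

13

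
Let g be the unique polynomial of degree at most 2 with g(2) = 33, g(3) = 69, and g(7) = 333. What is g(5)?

Write g(s) = as^2 + bs + c. Substituting each data point gives a linear system:
  4a + 2b + c = 33
  9a + 3b + c = 69
  49a + 7b + c = 333
Solving the system yields a = 6, b = 6, c = -3.
So g(s) = 6s^2 + 6s - 3.
Then g(5) = 177.

177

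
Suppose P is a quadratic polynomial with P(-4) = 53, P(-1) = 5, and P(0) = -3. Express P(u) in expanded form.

Using the Lagrange interpolation formula with nodes -4, -1, 0:
  L_0(u) = (u + 1)u / 12
  L_1(u) = (u + 4)u / -3
  L_2(u) = (u + 4)(u + 1) / 4
Then P(u) = 53·L_0(u) + 5·L_1(u) - 3·L_2(u).
Expanding and collecting terms gives P(u) = 2u^2 - 6u - 3.
Check: P(0) = -3. ✓

P(u) = 2u^2 - 6u - 3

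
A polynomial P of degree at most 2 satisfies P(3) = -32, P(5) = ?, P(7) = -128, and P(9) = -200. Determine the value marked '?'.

The 3 known points determine the degree-2 polynomial uniquely.
Write P(t) = at^2 + bt + c. Substituting each data point gives a linear system:
  9a + 3b + c = -32
  49a + 7b + c = -128
  81a + 9b + c = -200
Solving the system yields a = -2, b = -4, c = -2.
So P(t) = -2t² - 4t - 2.
Then P(5) = -72.

-72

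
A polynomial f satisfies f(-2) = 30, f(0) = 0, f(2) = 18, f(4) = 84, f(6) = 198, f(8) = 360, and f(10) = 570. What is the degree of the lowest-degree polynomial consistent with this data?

2

Forward differences of the values at x = -2, 0, 2, 4, 6, 8, 10:
  f  : 30  0  18  84  198  360  570
  Δ  : -30  18  66  114  162  210
  Δ^2: 48  48  48  48  48
  Δ^3: 0  0  0  0
  Δ^4: 0  0  0
  Δ^5: 0  0
  Δ^6: 0
The second differences are constant (48) and nonzero, while all higher differences vanish, so the minimal degree is 2.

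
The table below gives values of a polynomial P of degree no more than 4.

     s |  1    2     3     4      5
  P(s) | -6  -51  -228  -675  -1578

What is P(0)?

Write P(s) = as^4 + bs^3 + cs^2 + ds + e. Substituting each data point gives a linear system:
  a + b + c + d + e = -6
  16a + 8b + 4c + 2d + e = -51
  81a + 27b + 9c + 3d + e = -228
  256a + 64b + 16c + 4d + e = -675
  625a + 125b + 25c + 5d + e = -1578
Solving the system yields a = -2, b = -3, c = 2, d = 0, e = -3.
So P(s) = -2s⁴ - 3s³ + 2s² - 3.
Then P(0) = -3.

-3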